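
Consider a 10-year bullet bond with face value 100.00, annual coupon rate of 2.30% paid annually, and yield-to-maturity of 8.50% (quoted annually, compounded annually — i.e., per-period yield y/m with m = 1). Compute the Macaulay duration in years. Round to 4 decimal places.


Coupon per period c = face * coupon_rate / m = 2.300000
Periods per year m = 1; per-period yield y/m = 0.085000
Number of cashflows N = 10
Cashflows (t years, CF_t, discount factor 1/(1+y/m)^(m*t), PV):
  t = 1.0000: CF_t = 2.300000, DF = 0.921659, PV = 2.119816
  t = 2.0000: CF_t = 2.300000, DF = 0.849455, PV = 1.953747
  t = 3.0000: CF_t = 2.300000, DF = 0.782908, PV = 1.800689
  t = 4.0000: CF_t = 2.300000, DF = 0.721574, PV = 1.659621
  t = 5.0000: CF_t = 2.300000, DF = 0.665045, PV = 1.529604
  t = 6.0000: CF_t = 2.300000, DF = 0.612945, PV = 1.409774
  t = 7.0000: CF_t = 2.300000, DF = 0.564926, PV = 1.299331
  t = 8.0000: CF_t = 2.300000, DF = 0.520669, PV = 1.197540
  t = 9.0000: CF_t = 2.300000, DF = 0.479880, PV = 1.103723
  t = 10.0000: CF_t = 102.300000, DF = 0.442285, PV = 45.245798
Price P = sum_t PV_t = 59.319642
Macaulay numerator sum_t t * PV_t:
  t * PV_t at t = 1.0000: 2.119816
  t * PV_t at t = 2.0000: 3.907494
  t * PV_t at t = 3.0000: 5.402066
  t * PV_t at t = 4.0000: 6.638483
  t * PV_t at t = 5.0000: 7.648022
  t * PV_t at t = 6.0000: 8.458642
  t * PV_t at t = 7.0000: 9.095314
  t * PV_t at t = 8.0000: 9.580318
  t * PV_t at t = 9.0000: 9.933509
  t * PV_t at t = 10.0000: 452.457980
Macaulay duration D = (sum_t t * PV_t) / P = 515.241645 / 59.319642 = 8.685852

Answer: Macaulay duration = 8.6859 years


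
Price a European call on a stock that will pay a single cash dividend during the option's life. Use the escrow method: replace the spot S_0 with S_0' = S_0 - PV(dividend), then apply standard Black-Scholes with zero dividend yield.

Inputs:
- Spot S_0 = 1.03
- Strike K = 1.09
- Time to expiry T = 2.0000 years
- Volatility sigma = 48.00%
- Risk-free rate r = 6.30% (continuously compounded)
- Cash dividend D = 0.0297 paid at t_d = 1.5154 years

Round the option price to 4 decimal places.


Answer: Price = 0.2824

Derivation:
PV(D) = D * exp(-r * t_d) = 0.0297 * 0.90894545 = 0.02699568
S_0' = S_0 - PV(D) = 1.0300 - 0.02699568 = 1.00300432
d1 = (ln(S_0'/K) + (r + sigma^2/2)*T) / (sigma*sqrt(T)) = 0.40249420
d2 = d1 - sigma*sqrt(T) = -0.27632831
exp(-rT) = 0.88161485
N(d1) = 0.65633982; N(d2) = 0.39114796
C = S_0' * N(d1) - K * exp(-rT) * N(d2) = 1.00300432 * 0.65633982 - 1.0900 * 0.88161485 * 0.39114796 = 0.2824


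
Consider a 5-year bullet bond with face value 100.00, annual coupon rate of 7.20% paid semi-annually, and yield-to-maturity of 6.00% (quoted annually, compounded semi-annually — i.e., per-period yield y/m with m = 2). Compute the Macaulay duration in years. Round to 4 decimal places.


Coupon per period c = face * coupon_rate / m = 3.600000
Periods per year m = 2; per-period yield y/m = 0.030000
Number of cashflows N = 10
Cashflows (t years, CF_t, discount factor 1/(1+y/m)^(m*t), PV):
  t = 0.5000: CF_t = 3.600000, DF = 0.970874, PV = 3.495146
  t = 1.0000: CF_t = 3.600000, DF = 0.942596, PV = 3.393345
  t = 1.5000: CF_t = 3.600000, DF = 0.915142, PV = 3.294510
  t = 2.0000: CF_t = 3.600000, DF = 0.888487, PV = 3.198553
  t = 2.5000: CF_t = 3.600000, DF = 0.862609, PV = 3.105392
  t = 3.0000: CF_t = 3.600000, DF = 0.837484, PV = 3.014943
  t = 3.5000: CF_t = 3.600000, DF = 0.813092, PV = 2.927129
  t = 4.0000: CF_t = 3.600000, DF = 0.789409, PV = 2.841873
  t = 4.5000: CF_t = 3.600000, DF = 0.766417, PV = 2.759100
  t = 5.0000: CF_t = 103.600000, DF = 0.744094, PV = 77.088130
Price P = sum_t PV_t = 105.118122
Macaulay numerator sum_t t * PV_t:
  t * PV_t at t = 0.5000: 1.747573
  t * PV_t at t = 1.0000: 3.393345
  t * PV_t at t = 1.5000: 4.941765
  t * PV_t at t = 2.0000: 6.397107
  t * PV_t at t = 2.5000: 7.763479
  t * PV_t at t = 3.0000: 9.044830
  t * PV_t at t = 3.5000: 10.244953
  t * PV_t at t = 4.0000: 11.367493
  t * PV_t at t = 4.5000: 12.415951
  t * PV_t at t = 5.0000: 385.440648
Macaulay duration D = (sum_t t * PV_t) / P = 452.757144 / 105.118122 = 4.307127

Answer: Macaulay duration = 4.3071 years


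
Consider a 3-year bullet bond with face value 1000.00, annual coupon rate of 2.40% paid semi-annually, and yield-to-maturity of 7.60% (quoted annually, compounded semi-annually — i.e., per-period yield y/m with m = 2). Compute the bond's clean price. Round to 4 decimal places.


Answer: Price = 862.8125

Derivation:
Coupon per period c = face * coupon_rate / m = 12.000000
Periods per year m = 2; per-period yield y/m = 0.038000
Number of cashflows N = 6
Cashflows (t years, CF_t, discount factor 1/(1+y/m)^(m*t), PV):
  t = 0.5000: CF_t = 12.000000, DF = 0.963391, PV = 11.560694
  t = 1.0000: CF_t = 12.000000, DF = 0.928122, PV = 11.137470
  t = 1.5000: CF_t = 12.000000, DF = 0.894145, PV = 10.729740
  t = 2.0000: CF_t = 12.000000, DF = 0.861411, PV = 10.336936
  t = 2.5000: CF_t = 12.000000, DF = 0.829876, PV = 9.958513
  t = 3.0000: CF_t = 1012.000000, DF = 0.799495, PV = 809.089176
Price P = sum_t PV_t = 862.812528


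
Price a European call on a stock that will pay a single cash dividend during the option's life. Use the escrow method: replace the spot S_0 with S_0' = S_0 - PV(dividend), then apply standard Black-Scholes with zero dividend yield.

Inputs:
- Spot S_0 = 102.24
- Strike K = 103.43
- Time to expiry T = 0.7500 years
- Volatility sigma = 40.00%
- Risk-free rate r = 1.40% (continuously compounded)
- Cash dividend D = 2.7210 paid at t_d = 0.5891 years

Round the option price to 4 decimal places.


PV(D) = D * exp(-r * t_d) = 2.7210 * 0.99178652 = 2.69865111
S_0' = S_0 - PV(D) = 102.2400 - 2.69865111 = 99.54134889
d1 = (ln(S_0'/K) + (r + sigma^2/2)*T) / (sigma*sqrt(T)) = 0.09289008
d2 = d1 - sigma*sqrt(T) = -0.25352008
exp(-rT) = 0.98955493
N(d1) = 0.53700456; N(d2) = 0.39993317
C = S_0' * N(d1) - K * exp(-rT) * N(d2) = 99.54134889 * 0.53700456 - 103.4300 * 0.98955493 * 0.39993317 = 12.5211

Answer: Price = 12.5211


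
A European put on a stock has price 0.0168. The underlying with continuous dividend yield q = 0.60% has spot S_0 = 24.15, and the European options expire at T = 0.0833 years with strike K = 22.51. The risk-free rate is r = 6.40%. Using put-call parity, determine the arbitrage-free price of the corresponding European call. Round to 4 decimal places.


Answer: Call price = 1.7644

Derivation:
Put-call parity: C - P = S_0 * exp(-qT) - K * exp(-rT).
S_0 * exp(-qT) = 24.1500 * 0.99950032 = 24.13793285
K * exp(-rT) = 22.5100 * 0.99468299 = 22.39031401
C = P + S*exp(-qT) - K*exp(-rT)
C = 0.0168 + 24.13793285 - 22.39031401 = 1.7644


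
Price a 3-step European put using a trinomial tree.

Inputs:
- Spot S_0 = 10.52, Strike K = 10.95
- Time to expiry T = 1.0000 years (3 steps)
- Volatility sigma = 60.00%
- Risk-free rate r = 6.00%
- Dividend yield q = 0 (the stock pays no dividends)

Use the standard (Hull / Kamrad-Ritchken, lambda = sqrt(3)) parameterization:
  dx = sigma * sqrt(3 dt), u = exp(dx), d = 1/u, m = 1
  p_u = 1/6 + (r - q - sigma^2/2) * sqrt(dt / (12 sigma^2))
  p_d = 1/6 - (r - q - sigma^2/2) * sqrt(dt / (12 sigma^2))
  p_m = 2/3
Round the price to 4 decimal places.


Answer: Price = V(0,0) = 2.1969

Derivation:
dt = T/N = 0.333333; dx = sigma*sqrt(3*dt) = 0.600000
u = exp(dx) = 1.822119; d = 1/u = 0.548812
p_u = 0.133333, p_m = 0.666667, p_d = 0.200000
Discount per step: exp(-r*dt) = 0.980199
Stock lattice S(k, j) with j the centered position index:
  k=0: S(0,+0) = 10.5200
  k=1: S(1,-1) = 5.7735; S(1,+0) = 10.5200; S(1,+1) = 19.1687
  k=2: S(2,-2) = 3.1686; S(2,-1) = 5.7735; S(2,+0) = 10.5200; S(2,+1) = 19.1687; S(2,+2) = 34.9276
  k=3: S(3,-3) = 1.7389; S(3,-2) = 3.1686; S(3,-1) = 5.7735; S(3,+0) = 10.5200; S(3,+1) = 19.1687; S(3,+2) = 34.9276; S(3,+3) = 63.6423
Terminal payoffs V(N, j) = max(K - S_T, 0):
  V(3,-3) = 9.211056; V(3,-2) = 7.781437; V(3,-1) = 5.176502; V(3,+0) = 0.430000; V(3,+1) = 0.000000; V(3,+2) = 0.000000; V(3,+3) = 0.000000
Backward induction: V(k, j) = exp(-r*dt) * [p_u * V(k+1, j+1) + p_m * V(k+1, j) + p_d * V(k+1, j-1)]
  V(2,-2) = exp(-r*dt) * [p_u*5.176502 + p_m*7.781437 + p_d*9.211056] = 7.567169
  V(2,-1) = exp(-r*dt) * [p_u*0.430000 + p_m*5.176502 + p_d*7.781437] = 4.964336
  V(2,+0) = exp(-r*dt) * [p_u*0.000000 + p_m*0.430000 + p_d*5.176502] = 1.295790
  V(2,+1) = exp(-r*dt) * [p_u*0.000000 + p_m*0.000000 + p_d*0.430000] = 0.084297
  V(2,+2) = exp(-r*dt) * [p_u*0.000000 + p_m*0.000000 + p_d*0.000000] = 0.000000
  V(1,-1) = exp(-r*dt) * [p_u*1.295790 + p_m*4.964336 + p_d*7.567169] = 4.896840
  V(1,+0) = exp(-r*dt) * [p_u*0.084297 + p_m*1.295790 + p_d*4.964336] = 1.830979
  V(1,+1) = exp(-r*dt) * [p_u*0.000000 + p_m*0.084297 + p_d*1.295790] = 0.309112
  V(0,+0) = exp(-r*dt) * [p_u*0.309112 + p_m*1.830979 + p_d*4.896840] = 2.196856


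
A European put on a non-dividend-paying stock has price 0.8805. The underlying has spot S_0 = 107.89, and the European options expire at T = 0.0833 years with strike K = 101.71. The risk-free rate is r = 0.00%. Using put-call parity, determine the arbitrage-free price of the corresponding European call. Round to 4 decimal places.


Put-call parity: C - P = S_0 * exp(-qT) - K * exp(-rT).
S_0 * exp(-qT) = 107.8900 * 1.00000000 = 107.89000000
K * exp(-rT) = 101.7100 * 1.00000000 = 101.71000000
C = P + S*exp(-qT) - K*exp(-rT)
C = 0.8805 + 107.89000000 - 101.71000000 = 7.0605

Answer: Call price = 7.0605


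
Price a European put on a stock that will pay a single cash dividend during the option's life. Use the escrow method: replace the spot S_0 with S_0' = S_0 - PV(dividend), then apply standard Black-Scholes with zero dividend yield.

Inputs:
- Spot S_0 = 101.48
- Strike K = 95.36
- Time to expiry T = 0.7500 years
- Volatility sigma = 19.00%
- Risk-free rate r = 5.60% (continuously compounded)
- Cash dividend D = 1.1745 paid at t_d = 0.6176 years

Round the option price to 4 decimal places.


Answer: Price = 2.8083

Derivation:
PV(D) = D * exp(-r * t_d) = 1.1745 * 0.96600565 = 1.13457363
S_0' = S_0 - PV(D) = 101.4800 - 1.13457363 = 100.34542637
d1 = (ln(S_0'/K) + (r + sigma^2/2)*T) / (sigma*sqrt(T)) = 0.64722056
d2 = d1 - sigma*sqrt(T) = 0.48267573
exp(-rT) = 0.95886978
N(-d1) = 0.25874460; N(-d2) = 0.31466300
P = K * exp(-rT) * N(-d2) - S_0' * N(-d1) = 95.3600 * 0.95886978 * 0.31466300 - 100.34542637 * 0.25874460 = 2.8083


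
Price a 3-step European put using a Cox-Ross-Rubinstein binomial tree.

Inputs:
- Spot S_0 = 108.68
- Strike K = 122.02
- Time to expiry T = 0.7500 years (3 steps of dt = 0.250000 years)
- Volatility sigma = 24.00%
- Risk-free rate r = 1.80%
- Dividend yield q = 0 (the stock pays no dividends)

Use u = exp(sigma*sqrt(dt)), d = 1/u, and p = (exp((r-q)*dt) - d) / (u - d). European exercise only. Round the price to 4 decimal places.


Answer: Price = V(0,0) = 15.7792

Derivation:
dt = T/N = 0.250000
u = exp(sigma*sqrt(dt)) = 1.127497; d = 1/u = 0.886920
p = (exp((r-q)*dt) - d) / (u - d) = 0.488783
Discount per step: exp(-r*dt) = 0.995510
Stock lattice S(k, i) with i counting down-moves:
  k=0: S(0,0) = 108.6800
  k=1: S(1,0) = 122.5364; S(1,1) = 96.3905
  k=2: S(2,0) = 138.1594; S(2,1) = 108.6800; S(2,2) = 85.4907
  k=3: S(3,0) = 155.7742; S(3,1) = 122.5364; S(3,2) = 96.3905; S(3,3) = 75.8235
Terminal payoffs V(N, i) = max(K - S_T, 0):
  V(3,0) = 0.000000; V(3,1) = 0.000000; V(3,2) = 25.629487; V(3,3) = 46.196537
Backward induction: V(k, i) = exp(-r*dt) * [p * V(k+1, i) + (1-p) * V(k+1, i+1)].
  V(2,0) = exp(-r*dt) * [p*0.000000 + (1-p)*0.000000] = 0.000000
  V(2,1) = exp(-r*dt) * [p*0.000000 + (1-p)*25.629487] = 13.043397
  V(2,2) = exp(-r*dt) * [p*25.629487 + (1-p)*46.196537] = 35.981428
  V(1,0) = exp(-r*dt) * [p*0.000000 + (1-p)*13.043397] = 6.638066
  V(1,1) = exp(-r*dt) * [p*13.043397 + (1-p)*35.981428] = 24.658491
  V(0,0) = exp(-r*dt) * [p*6.638066 + (1-p)*24.658491] = 15.779244


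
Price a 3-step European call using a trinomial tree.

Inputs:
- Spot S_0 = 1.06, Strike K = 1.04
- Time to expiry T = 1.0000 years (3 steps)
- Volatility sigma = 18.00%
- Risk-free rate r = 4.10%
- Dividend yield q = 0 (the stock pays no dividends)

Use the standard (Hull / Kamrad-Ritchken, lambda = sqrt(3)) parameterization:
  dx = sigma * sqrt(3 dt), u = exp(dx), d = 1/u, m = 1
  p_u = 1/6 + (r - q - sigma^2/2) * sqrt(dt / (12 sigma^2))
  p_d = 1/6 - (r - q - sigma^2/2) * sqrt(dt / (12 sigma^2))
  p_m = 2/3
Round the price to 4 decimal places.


Answer: Price = V(0,0) = 0.1050

Derivation:
dt = T/N = 0.333333; dx = sigma*sqrt(3*dt) = 0.180000
u = exp(dx) = 1.197217; d = 1/u = 0.835270
p_u = 0.189630, p_m = 0.666667, p_d = 0.143704
Discount per step: exp(-r*dt) = 0.986426
Stock lattice S(k, j) with j the centered position index:
  k=0: S(0,+0) = 1.0600
  k=1: S(1,-1) = 0.8854; S(1,+0) = 1.0600; S(1,+1) = 1.2691
  k=2: S(2,-2) = 0.7395; S(2,-1) = 0.8854; S(2,+0) = 1.0600; S(2,+1) = 1.2691; S(2,+2) = 1.5193
  k=3: S(3,-3) = 0.6177; S(3,-2) = 0.7395; S(3,-1) = 0.8854; S(3,+0) = 1.0600; S(3,+1) = 1.2691; S(3,+2) = 1.5193; S(3,+3) = 1.8190
Terminal payoffs V(N, j) = max(S_T - K, 0):
  V(3,-3) = 0.000000; V(3,-2) = 0.000000; V(3,-1) = 0.000000; V(3,+0) = 0.020000; V(3,+1) = 0.229050; V(3,+2) = 0.479329; V(3,+3) = 0.778967
Backward induction: V(k, j) = exp(-r*dt) * [p_u * V(k+1, j+1) + p_m * V(k+1, j) + p_d * V(k+1, j-1)]
  V(2,-2) = exp(-r*dt) * [p_u*0.000000 + p_m*0.000000 + p_d*0.000000] = 0.000000
  V(2,-1) = exp(-r*dt) * [p_u*0.020000 + p_m*0.000000 + p_d*0.000000] = 0.003741
  V(2,+0) = exp(-r*dt) * [p_u*0.229050 + p_m*0.020000 + p_d*0.000000] = 0.055998
  V(2,+1) = exp(-r*dt) * [p_u*0.479329 + p_m*0.229050 + p_d*0.020000] = 0.243124
  V(2,+2) = exp(-r*dt) * [p_u*0.778967 + p_m*0.479329 + p_d*0.229050] = 0.493394
  V(1,-1) = exp(-r*dt) * [p_u*0.055998 + p_m*0.003741 + p_d*0.000000] = 0.012935
  V(1,+0) = exp(-r*dt) * [p_u*0.243124 + p_m*0.055998 + p_d*0.003741] = 0.082833
  V(1,+1) = exp(-r*dt) * [p_u*0.493394 + p_m*0.243124 + p_d*0.055998] = 0.260112
  V(0,+0) = exp(-r*dt) * [p_u*0.260112 + p_m*0.082833 + p_d*0.012935] = 0.104961


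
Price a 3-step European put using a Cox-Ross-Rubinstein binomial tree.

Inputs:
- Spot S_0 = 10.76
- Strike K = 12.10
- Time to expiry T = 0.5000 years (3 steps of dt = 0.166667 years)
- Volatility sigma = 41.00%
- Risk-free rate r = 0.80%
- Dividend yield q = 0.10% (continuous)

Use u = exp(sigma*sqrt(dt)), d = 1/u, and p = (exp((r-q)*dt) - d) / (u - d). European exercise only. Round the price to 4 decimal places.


dt = T/N = 0.166667
u = exp(sigma*sqrt(dt)) = 1.182206; d = 1/u = 0.845877
p = (exp((r-q)*dt) - d) / (u - d) = 0.461723
Discount per step: exp(-r*dt) = 0.998668
Stock lattice S(k, i) with i counting down-moves:
  k=0: S(0,0) = 10.7600
  k=1: S(1,0) = 12.7205; S(1,1) = 9.1016
  k=2: S(2,0) = 15.0383; S(2,1) = 10.7600; S(2,2) = 7.6989
  k=3: S(3,0) = 17.7783; S(3,1) = 12.7205; S(3,2) = 9.1016; S(3,3) = 6.5123
Terminal payoffs V(N, i) = max(K - S_T, 0):
  V(3,0) = 0.000000; V(3,1) = 0.000000; V(3,2) = 2.998368; V(3,3) = 5.587717
Backward induction: V(k, i) = exp(-r*dt) * [p * V(k+1, i) + (1-p) * V(k+1, i+1)].
  V(2,0) = exp(-r*dt) * [p*0.000000 + (1-p)*0.000000] = 0.000000
  V(2,1) = exp(-r*dt) * [p*0.000000 + (1-p)*2.998368] = 1.611802
  V(2,2) = exp(-r*dt) * [p*2.998368 + (1-p)*5.587717] = 4.386303
  V(1,0) = exp(-r*dt) * [p*0.000000 + (1-p)*1.611802] = 0.866440
  V(1,1) = exp(-r*dt) * [p*1.611802 + (1-p)*4.386303] = 3.101115
  V(0,0) = exp(-r*dt) * [p*0.866440 + (1-p)*3.101115] = 2.066558

Answer: Price = V(0,0) = 2.0666


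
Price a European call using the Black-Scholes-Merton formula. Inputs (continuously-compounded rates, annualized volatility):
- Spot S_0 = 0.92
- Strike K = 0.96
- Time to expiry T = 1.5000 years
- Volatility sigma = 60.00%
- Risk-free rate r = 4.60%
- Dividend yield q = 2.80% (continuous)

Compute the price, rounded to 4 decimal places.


d1 = (ln(S/K) + (r - q + 0.5*sigma^2) * T) / (sigma * sqrt(T)) = 0.34624951
d2 = d1 - sigma * sqrt(T) = -0.38859741
exp(-rT) = 0.93332668; exp(-qT) = 0.95886978
C = S_0 * exp(-qT) * N(d1) - K * exp(-rT) * N(d2)
N(d1) = 0.63542239; N(d2) = 0.34878699
C = 0.9200 * 0.95886978 * 0.63542239 - 0.9600 * 0.93332668 * 0.34878699 = 0.2480

Answer: Price = 0.2480


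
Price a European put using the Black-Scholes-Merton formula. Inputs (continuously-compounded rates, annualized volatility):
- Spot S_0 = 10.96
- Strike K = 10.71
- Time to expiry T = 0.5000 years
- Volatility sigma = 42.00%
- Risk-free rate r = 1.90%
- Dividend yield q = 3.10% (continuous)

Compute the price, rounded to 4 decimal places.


Answer: Price = 1.1738

Derivation:
d1 = (ln(S/K) + (r - q + 0.5*sigma^2) * T) / (sigma * sqrt(T)) = 0.20598491
d2 = d1 - sigma * sqrt(T) = -0.09099994
exp(-rT) = 0.99054498; exp(-qT) = 0.98461951
P = K * exp(-rT) * N(-d2) - S_0 * exp(-qT) * N(-d1)
N(-d1) = 0.41840135; N(-d2) = 0.53625368
P = 10.7100 * 0.99054498 * 0.53625368 - 10.9600 * 0.98461951 * 0.41840135 = 1.1738


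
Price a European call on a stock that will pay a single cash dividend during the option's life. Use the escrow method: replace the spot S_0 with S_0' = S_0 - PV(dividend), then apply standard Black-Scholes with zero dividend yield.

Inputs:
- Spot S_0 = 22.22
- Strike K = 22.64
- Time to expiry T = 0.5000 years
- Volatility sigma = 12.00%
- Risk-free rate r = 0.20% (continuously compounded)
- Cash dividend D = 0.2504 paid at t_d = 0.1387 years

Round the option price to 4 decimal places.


PV(D) = D * exp(-r * t_d) = 0.2504 * 0.99972264 = 0.25033055
S_0' = S_0 - PV(D) = 22.2200 - 0.25033055 = 21.96966945
d1 = (ln(S_0'/K) + (r + sigma^2/2)*T) / (sigma*sqrt(T)) = -0.29999491
d2 = d1 - sigma*sqrt(T) = -0.38484773
exp(-rT) = 0.99900050
N(d1) = 0.38209052; N(d2) = 0.35017512
C = S_0' * N(d1) - K * exp(-rT) * N(d2) = 21.96966945 * 0.38209052 - 22.6400 * 0.99900050 * 0.35017512 = 0.4744

Answer: Price = 0.4744


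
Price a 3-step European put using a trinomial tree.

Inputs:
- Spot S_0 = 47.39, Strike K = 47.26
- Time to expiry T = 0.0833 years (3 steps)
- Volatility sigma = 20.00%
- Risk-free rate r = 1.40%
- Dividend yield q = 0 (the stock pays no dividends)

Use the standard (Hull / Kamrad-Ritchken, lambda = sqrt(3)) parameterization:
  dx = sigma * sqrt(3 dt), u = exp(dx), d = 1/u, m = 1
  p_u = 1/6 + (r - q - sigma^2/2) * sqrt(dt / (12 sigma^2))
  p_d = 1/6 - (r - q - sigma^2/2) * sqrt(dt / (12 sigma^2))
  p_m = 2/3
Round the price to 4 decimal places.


dt = T/N = 0.027767; dx = sigma*sqrt(3*dt) = 0.057723
u = exp(dx) = 1.059422; d = 1/u = 0.943911
p_u = 0.165224, p_m = 0.666667, p_d = 0.168110
Discount per step: exp(-r*dt) = 0.999611
Stock lattice S(k, j) with j the centered position index:
  k=0: S(0,+0) = 47.3900
  k=1: S(1,-1) = 44.7319; S(1,+0) = 47.3900; S(1,+1) = 50.2060
  k=2: S(2,-2) = 42.2230; S(2,-1) = 44.7319; S(2,+0) = 47.3900; S(2,+1) = 50.2060; S(2,+2) = 53.1894
  k=3: S(3,-3) = 39.8547; S(3,-2) = 42.2230; S(3,-1) = 44.7319; S(3,+0) = 47.3900; S(3,+1) = 50.2060; S(3,+2) = 53.1894; S(3,+3) = 56.3500
Terminal payoffs V(N, j) = max(K - S_T, 0):
  V(3,-3) = 7.405282; V(3,-2) = 5.037035; V(3,-1) = 2.528061; V(3,+0) = 0.000000; V(3,+1) = 0.000000; V(3,+2) = 0.000000; V(3,+3) = 0.000000
Backward induction: V(k, j) = exp(-r*dt) * [p_u * V(k+1, j+1) + p_m * V(k+1, j) + p_d * V(k+1, j-1)]
  V(2,-2) = exp(-r*dt) * [p_u*2.528061 + p_m*5.037035 + p_d*7.405282] = 5.018667
  V(2,-1) = exp(-r*dt) * [p_u*0.000000 + p_m*2.528061 + p_d*5.037035] = 2.531165
  V(2,+0) = exp(-r*dt) * [p_u*0.000000 + p_m*0.000000 + p_d*2.528061] = 0.424827
  V(2,+1) = exp(-r*dt) * [p_u*0.000000 + p_m*0.000000 + p_d*0.000000] = 0.000000
  V(2,+2) = exp(-r*dt) * [p_u*0.000000 + p_m*0.000000 + p_d*0.000000] = 0.000000
  V(1,-1) = exp(-r*dt) * [p_u*0.424827 + p_m*2.531165 + p_d*5.018667] = 2.600310
  V(1,+0) = exp(-r*dt) * [p_u*0.000000 + p_m*0.424827 + p_d*2.531165] = 0.708456
  V(1,+1) = exp(-r*dt) * [p_u*0.000000 + p_m*0.000000 + p_d*0.424827] = 0.071390
  V(0,+0) = exp(-r*dt) * [p_u*0.071390 + p_m*0.708456 + p_d*2.600310] = 0.920879

Answer: Price = V(0,0) = 0.9209


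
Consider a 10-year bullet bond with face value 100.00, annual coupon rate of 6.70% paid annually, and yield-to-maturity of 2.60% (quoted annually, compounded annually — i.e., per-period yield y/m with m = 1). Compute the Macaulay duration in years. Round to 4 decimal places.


Answer: Macaulay duration = 7.9745 years

Derivation:
Coupon per period c = face * coupon_rate / m = 6.700000
Periods per year m = 1; per-period yield y/m = 0.026000
Number of cashflows N = 10
Cashflows (t years, CF_t, discount factor 1/(1+y/m)^(m*t), PV):
  t = 1.0000: CF_t = 6.700000, DF = 0.974659, PV = 6.530214
  t = 2.0000: CF_t = 6.700000, DF = 0.949960, PV = 6.364731
  t = 3.0000: CF_t = 6.700000, DF = 0.925887, PV = 6.203442
  t = 4.0000: CF_t = 6.700000, DF = 0.902424, PV = 6.046240
  t = 5.0000: CF_t = 6.700000, DF = 0.879555, PV = 5.893021
  t = 6.0000: CF_t = 6.700000, DF = 0.857266, PV = 5.743685
  t = 7.0000: CF_t = 6.700000, DF = 0.835542, PV = 5.598134
  t = 8.0000: CF_t = 6.700000, DF = 0.814369, PV = 5.456271
  t = 9.0000: CF_t = 6.700000, DF = 0.793732, PV = 5.318003
  t = 10.0000: CF_t = 106.700000, DF = 0.773618, PV = 82.545008
Price P = sum_t PV_t = 135.698749
Macaulay numerator sum_t t * PV_t:
  t * PV_t at t = 1.0000: 6.530214
  t * PV_t at t = 2.0000: 12.729463
  t * PV_t at t = 3.0000: 18.610326
  t * PV_t at t = 4.0000: 24.184959
  t * PV_t at t = 5.0000: 29.465106
  t * PV_t at t = 6.0000: 34.462112
  t * PV_t at t = 7.0000: 39.186937
  t * PV_t at t = 8.0000: 43.650166
  t * PV_t at t = 9.0000: 47.862025
  t * PV_t at t = 10.0000: 825.450076
Macaulay duration D = (sum_t t * PV_t) / P = 1082.131383 / 135.698749 = 7.974513


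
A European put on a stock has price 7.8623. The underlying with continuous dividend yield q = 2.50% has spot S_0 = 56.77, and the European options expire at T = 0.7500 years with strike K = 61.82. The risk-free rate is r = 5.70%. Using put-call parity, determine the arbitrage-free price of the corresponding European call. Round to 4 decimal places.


Answer: Call price = 4.3449

Derivation:
Put-call parity: C - P = S_0 * exp(-qT) - K * exp(-rT).
S_0 * exp(-qT) = 56.7700 * 0.98142469 = 55.71547952
K * exp(-rT) = 61.8200 * 0.95815090 = 59.23288851
C = P + S*exp(-qT) - K*exp(-rT)
C = 7.8623 + 55.71547952 - 59.23288851 = 4.3449


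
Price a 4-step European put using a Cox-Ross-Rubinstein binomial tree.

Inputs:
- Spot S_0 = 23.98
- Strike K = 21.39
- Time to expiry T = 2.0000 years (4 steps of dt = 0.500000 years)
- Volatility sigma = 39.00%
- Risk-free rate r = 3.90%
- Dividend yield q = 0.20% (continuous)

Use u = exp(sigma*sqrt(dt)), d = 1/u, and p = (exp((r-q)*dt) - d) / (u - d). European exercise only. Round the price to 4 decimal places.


dt = T/N = 0.500000
u = exp(sigma*sqrt(dt)) = 1.317547; d = 1/u = 0.758986
p = (exp((r-q)*dt) - d) / (u - d) = 0.464920
Discount per step: exp(-r*dt) = 0.980689
Stock lattice S(k, i) with i counting down-moves:
  k=0: S(0,0) = 23.9800
  k=1: S(1,0) = 31.5948; S(1,1) = 18.2005
  k=2: S(2,0) = 41.6276; S(2,1) = 23.9800; S(2,2) = 13.8139
  k=3: S(3,0) = 54.8463; S(3,1) = 31.5948; S(3,2) = 18.2005; S(3,3) = 10.4846
  k=4: S(4,0) = 72.2626; S(4,1) = 41.6276; S(4,2) = 23.9800; S(4,3) = 13.8139; S(4,4) = 7.9576
Terminal payoffs V(N, i) = max(K - S_T, 0):
  V(4,0) = 0.000000; V(4,1) = 0.000000; V(4,2) = 0.000000; V(4,3) = 7.576079; V(4,4) = 13.432351
Backward induction: V(k, i) = exp(-r*dt) * [p * V(k+1, i) + (1-p) * V(k+1, i+1)].
  V(3,0) = exp(-r*dt) * [p*0.000000 + (1-p)*0.000000] = 0.000000
  V(3,1) = exp(-r*dt) * [p*0.000000 + (1-p)*0.000000] = 0.000000
  V(3,2) = exp(-r*dt) * [p*0.000000 + (1-p)*7.576079] = 3.975526
  V(3,3) = exp(-r*dt) * [p*7.576079 + (1-p)*13.432351] = 10.502839
  V(2,0) = exp(-r*dt) * [p*0.000000 + (1-p)*0.000000] = 0.000000
  V(2,1) = exp(-r*dt) * [p*0.000000 + (1-p)*3.975526] = 2.086146
  V(2,2) = exp(-r*dt) * [p*3.975526 + (1-p)*10.502839] = 7.323943
  V(1,0) = exp(-r*dt) * [p*0.000000 + (1-p)*2.086146] = 1.094699
  V(1,1) = exp(-r*dt) * [p*2.086146 + (1-p)*7.323943] = 4.794380
  V(0,0) = exp(-r*dt) * [p*1.094699 + (1-p)*4.794380] = 3.014956

Answer: Price = V(0,0) = 3.0150


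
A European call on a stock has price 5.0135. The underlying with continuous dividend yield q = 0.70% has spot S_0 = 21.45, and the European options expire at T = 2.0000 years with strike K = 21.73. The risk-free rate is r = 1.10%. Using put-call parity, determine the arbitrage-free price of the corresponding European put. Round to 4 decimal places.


Answer: Put price = 5.1189

Derivation:
Put-call parity: C - P = S_0 * exp(-qT) - K * exp(-rT).
S_0 * exp(-qT) = 21.4500 * 0.98609754 = 21.15179232
K * exp(-rT) = 21.7300 * 0.97824024 = 21.25716031
P = C - S*exp(-qT) + K*exp(-rT)
P = 5.0135 - 21.15179232 + 21.25716031 = 5.1189


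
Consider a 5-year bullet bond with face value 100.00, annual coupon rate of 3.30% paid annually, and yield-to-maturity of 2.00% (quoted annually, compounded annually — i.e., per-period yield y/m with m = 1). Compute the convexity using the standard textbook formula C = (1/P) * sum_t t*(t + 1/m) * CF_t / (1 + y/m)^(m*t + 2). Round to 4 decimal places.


Answer: Convexity = 26.5421

Derivation:
Coupon per period c = face * coupon_rate / m = 3.300000
Periods per year m = 1; per-period yield y/m = 0.020000
Number of cashflows N = 5
Cashflows (t years, CF_t, discount factor 1/(1+y/m)^(m*t), PV):
  t = 1.0000: CF_t = 3.300000, DF = 0.980392, PV = 3.235294
  t = 2.0000: CF_t = 3.300000, DF = 0.961169, PV = 3.171857
  t = 3.0000: CF_t = 3.300000, DF = 0.942322, PV = 3.109664
  t = 4.0000: CF_t = 3.300000, DF = 0.923845, PV = 3.048690
  t = 5.0000: CF_t = 103.300000, DF = 0.905731, PV = 93.561993
Price P = sum_t PV_t = 106.127497
Convexity numerator sum_t t*(t + 1/m) * CF_t / (1+y/m)^(m*t + 2):
  t = 1.0000: term = 6.219327
  t = 2.0000: term = 18.292139
  t = 3.0000: term = 35.866940
  t = 4.0000: term = 58.606111
  t = 5.0000: term = 2697.865994
Convexity = (1/P) * sum = 2816.850512 / 106.127497 = 26.542136


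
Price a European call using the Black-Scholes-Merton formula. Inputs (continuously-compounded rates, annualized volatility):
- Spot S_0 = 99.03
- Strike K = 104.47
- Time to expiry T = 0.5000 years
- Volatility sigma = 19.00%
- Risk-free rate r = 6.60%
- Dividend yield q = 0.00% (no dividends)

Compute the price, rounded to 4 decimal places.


d1 = (ln(S/K) + (r - q + 0.5*sigma^2) * T) / (sigma * sqrt(T)) = -0.08524071
d2 = d1 - sigma * sqrt(T) = -0.21959100
exp(-rT) = 0.96753856; exp(-qT) = 1.00000000
C = S_0 * exp(-qT) * N(d1) - K * exp(-rT) * N(d2)
N(d1) = 0.46603501; N(d2) = 0.41309485
C = 99.0300 * 1.00000000 * 0.46603501 - 104.4700 * 0.96753856 * 0.41309485 = 4.3963

Answer: Price = 4.3963


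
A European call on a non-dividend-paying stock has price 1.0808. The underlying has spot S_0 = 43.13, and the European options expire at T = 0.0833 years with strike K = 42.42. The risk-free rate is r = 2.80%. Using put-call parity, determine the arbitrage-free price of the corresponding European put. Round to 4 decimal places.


Answer: Put price = 0.2720

Derivation:
Put-call parity: C - P = S_0 * exp(-qT) - K * exp(-rT).
S_0 * exp(-qT) = 43.1300 * 1.00000000 = 43.13000000
K * exp(-rT) = 42.4200 * 0.99767032 = 42.32117489
P = C - S*exp(-qT) + K*exp(-rT)
P = 1.0808 - 43.13000000 + 42.32117489 = 0.2720


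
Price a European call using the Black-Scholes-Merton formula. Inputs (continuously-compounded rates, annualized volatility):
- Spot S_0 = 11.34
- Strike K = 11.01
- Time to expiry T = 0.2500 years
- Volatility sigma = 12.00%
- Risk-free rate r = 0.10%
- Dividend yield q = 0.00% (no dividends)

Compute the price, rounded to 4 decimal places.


Answer: Price = 0.4661

Derivation:
d1 = (ln(S/K) + (r - q + 0.5*sigma^2) * T) / (sigma * sqrt(T)) = 0.52637246
d2 = d1 - sigma * sqrt(T) = 0.46637246
exp(-rT) = 0.99975003; exp(-qT) = 1.00000000
C = S_0 * exp(-qT) * N(d1) - K * exp(-rT) * N(d2)
N(d1) = 0.70068528; N(d2) = 0.67952554
C = 11.3400 * 1.00000000 * 0.70068528 - 11.0100 * 0.99975003 * 0.67952554 = 0.4661


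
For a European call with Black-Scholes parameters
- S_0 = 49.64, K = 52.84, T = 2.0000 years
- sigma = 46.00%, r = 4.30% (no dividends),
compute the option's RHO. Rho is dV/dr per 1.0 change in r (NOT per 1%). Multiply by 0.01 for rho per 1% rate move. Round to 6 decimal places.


Answer: Rho = 37.455370

Derivation:
d1 = 0.3614368329; d2 = -0.2891014058
phi(d1) = 0.3737168607; exp(-qT) = 1.0000000000; exp(-rT) = 0.9175942312
N(d2) = 0.3862518889
Rho = K*T*exp(-rT)*N(d2) = 52.8400 * 2.0000 * 0.9175942312 * 0.3862518889 = 37.455370


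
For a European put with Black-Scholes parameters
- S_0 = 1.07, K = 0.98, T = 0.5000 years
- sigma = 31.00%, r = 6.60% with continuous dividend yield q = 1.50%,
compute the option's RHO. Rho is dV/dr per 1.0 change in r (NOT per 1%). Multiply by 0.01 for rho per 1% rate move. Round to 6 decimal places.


Answer: Rho = -0.162046

Derivation:
d1 = 0.6267537021; d2 = 0.4075505999
phi(d1) = 0.3278009762; exp(-qT) = 0.9925280548; exp(-rT) = 0.9675385596
N(-d2) = 0.3418018192
Rho = -K*T*exp(-rT)*N(-d2) = -0.9800 * 0.5000 * 0.9675385596 * 0.3418018192 = -0.162046


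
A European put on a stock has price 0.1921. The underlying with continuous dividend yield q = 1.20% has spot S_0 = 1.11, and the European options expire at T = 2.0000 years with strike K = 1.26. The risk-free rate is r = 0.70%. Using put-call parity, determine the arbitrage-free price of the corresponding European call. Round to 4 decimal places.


Answer: Call price = 0.0333

Derivation:
Put-call parity: C - P = S_0 * exp(-qT) - K * exp(-rT).
S_0 * exp(-qT) = 1.1100 * 0.97628571 = 1.08367714
K * exp(-rT) = 1.2600 * 0.98609754 = 1.24248291
C = P + S*exp(-qT) - K*exp(-rT)
C = 0.1921 + 1.08367714 - 1.24248291 = 0.0333


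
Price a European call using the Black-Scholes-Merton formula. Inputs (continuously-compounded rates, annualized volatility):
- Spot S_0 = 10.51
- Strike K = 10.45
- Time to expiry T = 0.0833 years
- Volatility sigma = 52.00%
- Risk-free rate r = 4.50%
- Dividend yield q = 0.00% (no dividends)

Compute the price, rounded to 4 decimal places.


Answer: Price = 0.6765

Derivation:
d1 = (ln(S/K) + (r - q + 0.5*sigma^2) * T) / (sigma * sqrt(T)) = 0.13816446
d2 = d1 - sigma * sqrt(T) = -0.01191658
exp(-rT) = 0.99625852; exp(-qT) = 1.00000000
C = S_0 * exp(-qT) * N(d1) - K * exp(-rT) * N(d2)
N(d1) = 0.55494478; N(d2) = 0.49524608
C = 10.5100 * 1.00000000 * 0.55494478 - 10.4500 * 0.99625852 * 0.49524608 = 0.6765


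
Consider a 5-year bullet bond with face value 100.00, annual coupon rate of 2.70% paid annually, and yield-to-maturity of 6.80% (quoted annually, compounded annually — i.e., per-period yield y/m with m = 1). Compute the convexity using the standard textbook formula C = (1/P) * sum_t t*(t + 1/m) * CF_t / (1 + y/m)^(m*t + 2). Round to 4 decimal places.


Answer: Convexity = 24.3154

Derivation:
Coupon per period c = face * coupon_rate / m = 2.700000
Periods per year m = 1; per-period yield y/m = 0.068000
Number of cashflows N = 5
Cashflows (t years, CF_t, discount factor 1/(1+y/m)^(m*t), PV):
  t = 1.0000: CF_t = 2.700000, DF = 0.936330, PV = 2.528090
  t = 2.0000: CF_t = 2.700000, DF = 0.876713, PV = 2.367125
  t = 3.0000: CF_t = 2.700000, DF = 0.820892, PV = 2.216410
  t = 4.0000: CF_t = 2.700000, DF = 0.768626, PV = 2.075290
  t = 5.0000: CF_t = 102.700000, DF = 0.719687, PV = 73.911868
Price P = sum_t PV_t = 83.098783
Convexity numerator sum_t t*(t + 1/m) * CF_t / (1+y/m)^(m*t + 2):
  t = 1.0000: term = 4.432819
  t = 2.0000: term = 12.451739
  t = 3.0000: term = 23.317863
  t = 4.0000: term = 36.388675
  t = 5.0000: term = 1943.985089
Convexity = (1/P) * sum = 2020.576185 / 83.098783 = 24.315352


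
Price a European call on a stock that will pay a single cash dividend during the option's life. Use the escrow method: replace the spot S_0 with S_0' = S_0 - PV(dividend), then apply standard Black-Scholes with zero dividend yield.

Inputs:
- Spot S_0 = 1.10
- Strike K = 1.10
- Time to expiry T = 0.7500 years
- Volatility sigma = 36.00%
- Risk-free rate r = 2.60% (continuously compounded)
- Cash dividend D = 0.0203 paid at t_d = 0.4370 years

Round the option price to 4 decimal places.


PV(D) = D * exp(-r * t_d) = 0.0203 * 0.98870230 = 0.02007066
S_0' = S_0 - PV(D) = 1.1000 - 0.02007066 = 1.07992934
d1 = (ln(S_0'/K) + (r + sigma^2/2)*T) / (sigma*sqrt(T)) = 0.15936611
d2 = d1 - sigma*sqrt(T) = -0.15240303
exp(-rT) = 0.98068890
N(d1) = 0.56330978; N(d2) = 0.43943453
C = S_0' * N(d1) - K * exp(-rT) * N(d2) = 1.07992934 * 0.56330978 - 1.1000 * 0.98068890 * 0.43943453 = 0.1343

Answer: Price = 0.1343


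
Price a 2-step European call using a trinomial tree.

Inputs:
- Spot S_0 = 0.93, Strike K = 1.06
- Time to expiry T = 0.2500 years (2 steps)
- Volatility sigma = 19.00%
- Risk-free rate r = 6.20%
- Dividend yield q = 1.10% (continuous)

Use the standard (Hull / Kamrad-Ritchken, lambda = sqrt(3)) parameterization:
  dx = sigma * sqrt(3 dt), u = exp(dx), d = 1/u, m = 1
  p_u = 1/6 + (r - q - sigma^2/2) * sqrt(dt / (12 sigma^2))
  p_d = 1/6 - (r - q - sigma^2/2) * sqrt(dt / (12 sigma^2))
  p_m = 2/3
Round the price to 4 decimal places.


Answer: Price = V(0,0) = 0.0038

Derivation:
dt = T/N = 0.125000; dx = sigma*sqrt(3*dt) = 0.116351
u = exp(dx) = 1.123390; d = 1/u = 0.890163
p_u = 0.184366, p_m = 0.666667, p_d = 0.148967
Discount per step: exp(-r*dt) = 0.992280
Stock lattice S(k, j) with j the centered position index:
  k=0: S(0,+0) = 0.9300
  k=1: S(1,-1) = 0.8279; S(1,+0) = 0.9300; S(1,+1) = 1.0448
  k=2: S(2,-2) = 0.7369; S(2,-1) = 0.8279; S(2,+0) = 0.9300; S(2,+1) = 1.0448; S(2,+2) = 1.1737
Terminal payoffs V(N, j) = max(S_T - K, 0):
  V(2,-2) = 0.000000; V(2,-1) = 0.000000; V(2,+0) = 0.000000; V(2,+1) = 0.000000; V(2,+2) = 0.113664
Backward induction: V(k, j) = exp(-r*dt) * [p_u * V(k+1, j+1) + p_m * V(k+1, j) + p_d * V(k+1, j-1)]
  V(1,-1) = exp(-r*dt) * [p_u*0.000000 + p_m*0.000000 + p_d*0.000000] = 0.000000
  V(1,+0) = exp(-r*dt) * [p_u*0.000000 + p_m*0.000000 + p_d*0.000000] = 0.000000
  V(1,+1) = exp(-r*dt) * [p_u*0.113664 + p_m*0.000000 + p_d*0.000000] = 0.020794
  V(0,+0) = exp(-r*dt) * [p_u*0.020794 + p_m*0.000000 + p_d*0.000000] = 0.003804


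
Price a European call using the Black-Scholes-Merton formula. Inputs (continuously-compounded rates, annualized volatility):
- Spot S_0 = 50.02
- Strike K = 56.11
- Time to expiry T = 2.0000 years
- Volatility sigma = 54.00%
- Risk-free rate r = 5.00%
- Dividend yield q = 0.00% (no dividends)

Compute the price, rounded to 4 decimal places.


Answer: Price = 14.6160

Derivation:
d1 = (ln(S/K) + (r - q + 0.5*sigma^2) * T) / (sigma * sqrt(T)) = 0.36233837
d2 = d1 - sigma * sqrt(T) = -0.40133695
exp(-rT) = 0.90483742; exp(-qT) = 1.00000000
C = S_0 * exp(-qT) * N(d1) - K * exp(-rT) * N(d2)
N(d1) = 0.64145041; N(d2) = 0.34408603
C = 50.0200 * 1.00000000 * 0.64145041 - 56.1100 * 0.90483742 * 0.34408603 = 14.6160


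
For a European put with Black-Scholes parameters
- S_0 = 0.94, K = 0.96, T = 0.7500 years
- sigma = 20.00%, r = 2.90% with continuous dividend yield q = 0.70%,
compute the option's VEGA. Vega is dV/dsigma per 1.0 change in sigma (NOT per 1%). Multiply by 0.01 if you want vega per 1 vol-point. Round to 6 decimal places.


Answer: Vega = 0.322477

Derivation:
d1 = 0.0603134201; d2 = -0.1128916606
phi(d1) = 0.3982173220; exp(-qT) = 0.9947637572; exp(-rT) = 0.9784848257
Vega = S * exp(-qT) * phi(d1) * sqrt(T) = 0.9400 * 0.9947637572 * 0.3982173220 * 0.8660254038 = 0.322477


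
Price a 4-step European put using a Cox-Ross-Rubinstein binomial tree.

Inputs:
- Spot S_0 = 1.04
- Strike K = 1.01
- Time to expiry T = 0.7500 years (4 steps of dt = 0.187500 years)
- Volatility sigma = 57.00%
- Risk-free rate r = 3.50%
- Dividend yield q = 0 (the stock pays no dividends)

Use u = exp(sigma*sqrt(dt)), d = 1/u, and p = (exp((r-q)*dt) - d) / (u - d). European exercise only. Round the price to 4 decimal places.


dt = T/N = 0.187500
u = exp(sigma*sqrt(dt)) = 1.279945; d = 1/u = 0.781283
p = (exp((r-q)*dt) - d) / (u - d) = 0.451811
Discount per step: exp(-r*dt) = 0.993459
Stock lattice S(k, i) with i counting down-moves:
  k=0: S(0,0) = 1.0400
  k=1: S(1,0) = 1.3311; S(1,1) = 0.8125
  k=2: S(2,0) = 1.7038; S(2,1) = 1.0400; S(2,2) = 0.6348
  k=3: S(3,0) = 2.1808; S(3,1) = 1.3311; S(3,2) = 0.8125; S(3,3) = 0.4960
  k=4: S(4,0) = 2.7913; S(4,1) = 1.7038; S(4,2) = 1.0400; S(4,3) = 0.6348; S(4,4) = 0.3875
Terminal payoffs V(N, i) = max(K - S_T, 0):
  V(4,0) = 0.000000; V(4,1) = 0.000000; V(4,2) = 0.000000; V(4,3) = 0.375180; V(4,4) = 0.622503
Backward induction: V(k, i) = exp(-r*dt) * [p * V(k+1, i) + (1-p) * V(k+1, i+1)].
  V(3,0) = exp(-r*dt) * [p*0.000000 + (1-p)*0.000000] = 0.000000
  V(3,1) = exp(-r*dt) * [p*0.000000 + (1-p)*0.000000] = 0.000000
  V(3,2) = exp(-r*dt) * [p*0.000000 + (1-p)*0.375180] = 0.204324
  V(3,3) = exp(-r*dt) * [p*0.375180 + (1-p)*0.622503] = 0.507419
  V(2,0) = exp(-r*dt) * [p*0.000000 + (1-p)*0.000000] = 0.000000
  V(2,1) = exp(-r*dt) * [p*0.000000 + (1-p)*0.204324] = 0.111276
  V(2,2) = exp(-r*dt) * [p*0.204324 + (1-p)*0.507419] = 0.368054
  V(1,0) = exp(-r*dt) * [p*0.000000 + (1-p)*0.111276] = 0.060601
  V(1,1) = exp(-r*dt) * [p*0.111276 + (1-p)*0.368054] = 0.250391
  V(0,0) = exp(-r*dt) * [p*0.060601 + (1-p)*0.250391] = 0.163565

Answer: Price = V(0,0) = 0.1636


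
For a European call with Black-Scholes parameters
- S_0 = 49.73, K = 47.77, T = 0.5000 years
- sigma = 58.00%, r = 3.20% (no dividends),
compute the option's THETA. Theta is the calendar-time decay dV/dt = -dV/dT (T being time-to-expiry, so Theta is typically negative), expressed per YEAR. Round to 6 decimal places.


d1 = 0.3421190968; d2 = -0.0680028363
phi(d1) = 0.3762651224; exp(-qT) = 1.0000000000; exp(-rT) = 0.9841273201
Theta = -S*exp(-qT)*phi(d1)*sigma/(2*sqrt(T)) - r*K*exp(-rT)*N(d2) + q*S*exp(-qT)*N(d1)
N(d1) = 0.6338693668; N(d2) = 0.4728916882; sqrt(T) = 0.7071067812
Term 1 = -49.7300 * 1.0000000000 * 0.3762651224 * 0.5800 / (2 * 0.7071067812) = -7.6740640310
Term 2 = -0.0320 * 47.7700 * 0.9841273201 * 0.4728916882 = -0.7114070891
Term 3 = 0 (no dividend yield, q = 0)
Theta = -7.6740640310 + (-0.7114070891) + (0.0000000000) = -8.385471

Answer: Theta = -8.385471


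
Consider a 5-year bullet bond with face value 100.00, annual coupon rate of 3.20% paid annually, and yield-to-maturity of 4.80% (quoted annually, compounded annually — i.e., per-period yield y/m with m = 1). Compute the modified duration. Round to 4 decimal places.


Answer: Modified duration = 4.4718

Derivation:
Coupon per period c = face * coupon_rate / m = 3.200000
Periods per year m = 1; per-period yield y/m = 0.048000
Number of cashflows N = 5
Cashflows (t years, CF_t, discount factor 1/(1+y/m)^(m*t), PV):
  t = 1.0000: CF_t = 3.200000, DF = 0.954198, PV = 3.053435
  t = 2.0000: CF_t = 3.200000, DF = 0.910495, PV = 2.913583
  t = 3.0000: CF_t = 3.200000, DF = 0.868793, PV = 2.780137
  t = 4.0000: CF_t = 3.200000, DF = 0.829001, PV = 2.652802
  t = 5.0000: CF_t = 103.200000, DF = 0.791031, PV = 81.634415
Price P = sum_t PV_t = 93.034372
First compute Macaulay numerator sum_t t * PV_t:
  t * PV_t at t = 1.0000: 3.053435
  t * PV_t at t = 2.0000: 5.827166
  t * PV_t at t = 3.0000: 8.340410
  t * PV_t at t = 4.0000: 10.611208
  t * PV_t at t = 5.0000: 408.172074
Macaulay duration D = 436.004294 / 93.034372 = 4.686486
Modified duration = D / (1 + y/m) = 4.686486 / (1 + 0.048000) = 4.471838


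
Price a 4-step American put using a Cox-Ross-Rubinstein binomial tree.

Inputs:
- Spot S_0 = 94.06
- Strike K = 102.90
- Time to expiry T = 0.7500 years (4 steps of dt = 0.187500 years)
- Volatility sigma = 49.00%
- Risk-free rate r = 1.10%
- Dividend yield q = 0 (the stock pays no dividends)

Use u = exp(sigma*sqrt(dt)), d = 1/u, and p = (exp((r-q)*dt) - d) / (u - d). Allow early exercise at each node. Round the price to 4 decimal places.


dt = T/N = 0.187500
u = exp(sigma*sqrt(dt)) = 1.236366; d = 1/u = 0.808822
p = (exp((r-q)*dt) - d) / (u - d) = 0.451983
Discount per step: exp(-r*dt) = 0.997940
Stock lattice S(k, i) with i counting down-moves:
  k=0: S(0,0) = 94.0600
  k=1: S(1,0) = 116.2926; S(1,1) = 76.0778
  k=2: S(2,0) = 143.7801; S(2,1) = 94.0600; S(2,2) = 61.5334
  k=3: S(3,0) = 177.7648; S(3,1) = 116.2926; S(3,2) = 76.0778; S(3,3) = 49.7696
  k=4: S(4,0) = 219.7824; S(4,1) = 143.7801; S(4,2) = 94.0600; S(4,3) = 61.5334; S(4,4) = 40.2547
Terminal payoffs V(N, i) = max(K - S_T, 0):
  V(4,0) = 0.000000; V(4,1) = 0.000000; V(4,2) = 8.840000; V(4,3) = 41.366581; V(4,4) = 62.645251
Backward induction: V(k, i) = exp(-r*dt) * [p * V(k+1, i) + (1-p) * V(k+1, i+1)]; then take max(V_cont, immediate exercise) for American.
  V(3,0) = exp(-r*dt) * [p*0.000000 + (1-p)*0.000000] = 0.000000; exercise = 0.000000; V(3,0) = max -> 0.000000
  V(3,1) = exp(-r*dt) * [p*0.000000 + (1-p)*8.840000] = 4.834488; exercise = 0.000000; V(3,1) = max -> 4.834488
  V(3,2) = exp(-r*dt) * [p*8.840000 + (1-p)*41.366581] = 26.610176; exercise = 26.822188; V(3,2) = max -> 26.822188
  V(3,3) = exp(-r*dt) * [p*41.366581 + (1-p)*62.645251] = 52.918395; exercise = 53.130408; V(3,3) = max -> 53.130408
  V(2,0) = exp(-r*dt) * [p*0.000000 + (1-p)*4.834488] = 2.643922; exercise = 0.000000; V(2,0) = max -> 2.643922
  V(2,1) = exp(-r*dt) * [p*4.834488 + (1-p)*26.822188] = 16.849332; exercise = 8.840000; V(2,1) = max -> 16.849332
  V(2,2) = exp(-r*dt) * [p*26.822188 + (1-p)*53.130408] = 41.154568; exercise = 41.366581; V(2,2) = max -> 41.366581
  V(1,0) = exp(-r*dt) * [p*2.643922 + (1-p)*16.849332] = 10.407240; exercise = 0.000000; V(1,0) = max -> 10.407240
  V(1,1) = exp(-r*dt) * [p*16.849332 + (1-p)*41.366581] = 30.222800; exercise = 26.822188; V(1,1) = max -> 30.222800
  V(0,0) = exp(-r*dt) * [p*10.407240 + (1-p)*30.222800] = 21.222685; exercise = 8.840000; V(0,0) = max -> 21.222685

Answer: Price = V(0,0) = 21.2227
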